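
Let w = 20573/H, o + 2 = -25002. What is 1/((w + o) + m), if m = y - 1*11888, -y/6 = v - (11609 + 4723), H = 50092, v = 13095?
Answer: -7156/125012381 ≈ -5.7242e-5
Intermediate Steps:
o = -25004 (o = -2 - 25002 = -25004)
y = 19422 (y = -6*(13095 - (11609 + 4723)) = -6*(13095 - 1*16332) = -6*(13095 - 16332) = -6*(-3237) = 19422)
m = 7534 (m = 19422 - 1*11888 = 19422 - 11888 = 7534)
w = 2939/7156 (w = 20573/50092 = 20573*(1/50092) = 2939/7156 ≈ 0.41070)
1/((w + o) + m) = 1/((2939/7156 - 25004) + 7534) = 1/(-178925685/7156 + 7534) = 1/(-125012381/7156) = -7156/125012381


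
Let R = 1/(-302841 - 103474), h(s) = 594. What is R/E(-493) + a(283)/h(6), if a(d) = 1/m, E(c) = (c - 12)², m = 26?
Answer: 7970805187/123101133655500 ≈ 6.4750e-5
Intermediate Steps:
E(c) = (-12 + c)²
R = -1/406315 (R = 1/(-406315) = -1/406315 ≈ -2.4611e-6)
a(d) = 1/26
R/E(-493) + a(283)/h(6) = -1/(406315*(-12 - 493)²) + (1/26)/594 = -1/(406315*((-505)²)) + (1/26)*(1/594) = -1/406315/255025 + 1/15444 = -1/406315*1/255025 + 1/15444 = -1/103620482875 + 1/15444 = 7970805187/123101133655500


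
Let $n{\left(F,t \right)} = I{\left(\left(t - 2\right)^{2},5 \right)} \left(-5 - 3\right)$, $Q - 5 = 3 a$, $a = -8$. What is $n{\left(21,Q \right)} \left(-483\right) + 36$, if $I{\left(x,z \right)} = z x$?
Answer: $8520156$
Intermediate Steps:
$I{\left(x,z \right)} = x z$
$Q = -19$ ($Q = 5 + 3 \left(-8\right) = 5 - 24 = -19$)
$n{\left(F,t \right)} = - 40 \left(-2 + t\right)^{2}$ ($n{\left(F,t \right)} = \left(t - 2\right)^{2} \cdot 5 \left(-5 - 3\right) = \left(-2 + t\right)^{2} \cdot 5 \left(-8\right) = 5 \left(-2 + t\right)^{2} \left(-8\right) = - 40 \left(-2 + t\right)^{2}$)
$n{\left(21,Q \right)} \left(-483\right) + 36 = - 40 \left(-2 - 19\right)^{2} \left(-483\right) + 36 = - 40 \left(-21\right)^{2} \left(-483\right) + 36 = \left(-40\right) 441 \left(-483\right) + 36 = \left(-17640\right) \left(-483\right) + 36 = 8520120 + 36 = 8520156$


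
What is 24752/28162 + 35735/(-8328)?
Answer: -400117207/117266568 ≈ -3.4120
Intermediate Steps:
24752/28162 + 35735/(-8328) = 24752*(1/28162) + 35735*(-1/8328) = 12376/14081 - 35735/8328 = -400117207/117266568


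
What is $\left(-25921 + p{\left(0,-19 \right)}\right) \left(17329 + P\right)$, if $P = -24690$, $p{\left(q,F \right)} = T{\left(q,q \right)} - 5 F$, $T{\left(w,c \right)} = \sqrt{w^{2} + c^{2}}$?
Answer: $190105186$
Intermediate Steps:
$T{\left(w,c \right)} = \sqrt{c^{2} + w^{2}}$
$p{\left(q,F \right)} = - 5 F + \sqrt{2} \sqrt{q^{2}}$ ($p{\left(q,F \right)} = \sqrt{q^{2} + q^{2}} - 5 F = \sqrt{2 q^{2}} - 5 F = \sqrt{2} \sqrt{q^{2}} - 5 F = - 5 F + \sqrt{2} \sqrt{q^{2}}$)
$\left(-25921 + p{\left(0,-19 \right)}\right) \left(17329 + P\right) = \left(-25921 + \left(\left(-5\right) \left(-19\right) + \sqrt{2} \sqrt{0^{2}}\right)\right) \left(17329 - 24690\right) = \left(-25921 + \left(95 + \sqrt{2} \sqrt{0}\right)\right) \left(-7361\right) = \left(-25921 + \left(95 + \sqrt{2} \cdot 0\right)\right) \left(-7361\right) = \left(-25921 + \left(95 + 0\right)\right) \left(-7361\right) = \left(-25921 + 95\right) \left(-7361\right) = \left(-25826\right) \left(-7361\right) = 190105186$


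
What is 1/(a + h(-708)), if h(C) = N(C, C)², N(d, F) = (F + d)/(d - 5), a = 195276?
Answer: 508369/99274269900 ≈ 5.1209e-6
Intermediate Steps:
N(d, F) = (F + d)/(-5 + d)
h(C) = 4*C²/(-5 + C)² (h(C) = ((C + C)/(-5 + C))² = ((2*C)/(-5 + C))² = (2*C/(-5 + C))² = 4*C²/(-5 + C)²)
1/(a + h(-708)) = 1/(195276 + 4*(-708)²/(-5 - 708)²) = 1/(195276 + 4*501264/(-713)²) = 1/(195276 + 4*501264*(1/508369)) = 1/(195276 + 2005056/508369) = 1/(99274269900/508369) = 508369/99274269900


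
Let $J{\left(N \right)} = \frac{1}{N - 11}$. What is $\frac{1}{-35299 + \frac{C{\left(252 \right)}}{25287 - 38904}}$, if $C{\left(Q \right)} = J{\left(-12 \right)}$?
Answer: $- \frac{313191}{11055329108} \approx -2.8329 \cdot 10^{-5}$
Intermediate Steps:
$J{\left(N \right)} = \frac{1}{-11 + N}$
$C{\left(Q \right)} = - \frac{1}{23}$ ($C{\left(Q \right)} = \frac{1}{-11 - 12} = \frac{1}{-23} = - \frac{1}{23}$)
$\frac{1}{-35299 + \frac{C{\left(252 \right)}}{25287 - 38904}} = \frac{1}{-35299 - \frac{1}{23 \left(25287 - 38904\right)}} = \frac{1}{-35299 - \frac{1}{23 \left(-13617\right)}} = \frac{1}{-35299 - - \frac{1}{313191}} = \frac{1}{-35299 + \frac{1}{313191}} = \frac{1}{- \frac{11055329108}{313191}} = - \frac{313191}{11055329108}$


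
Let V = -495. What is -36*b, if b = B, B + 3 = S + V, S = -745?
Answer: 44748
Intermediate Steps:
B = -1243 (B = -3 + (-745 - 495) = -3 - 1240 = -1243)
b = -1243
-36*b = -36*(-1243) = 44748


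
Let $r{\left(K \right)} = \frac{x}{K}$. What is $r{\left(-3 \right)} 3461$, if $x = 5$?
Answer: $- \frac{17305}{3} \approx -5768.3$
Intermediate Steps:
$r{\left(K \right)} = \frac{5}{K}$
$r{\left(-3 \right)} 3461 = \frac{5}{-3} \cdot 3461 = 5 \left(- \frac{1}{3}\right) 3461 = \left(- \frac{5}{3}\right) 3461 = - \frac{17305}{3}$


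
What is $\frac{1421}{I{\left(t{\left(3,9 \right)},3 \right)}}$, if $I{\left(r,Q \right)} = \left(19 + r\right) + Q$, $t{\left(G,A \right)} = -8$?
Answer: $\frac{203}{2} \approx 101.5$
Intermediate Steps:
$I{\left(r,Q \right)} = 19 + Q + r$
$\frac{1421}{I{\left(t{\left(3,9 \right)},3 \right)}} = \frac{1421}{19 + 3 - 8} = \frac{1421}{14} = 1421 \cdot \frac{1}{14} = \frac{203}{2}$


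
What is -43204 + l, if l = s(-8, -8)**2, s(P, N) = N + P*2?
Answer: -42628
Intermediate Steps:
s(P, N) = N + 2*P
l = 576 (l = (-8 + 2*(-8))**2 = (-8 - 16)**2 = (-24)**2 = 576)
-43204 + l = -43204 + 576 = -42628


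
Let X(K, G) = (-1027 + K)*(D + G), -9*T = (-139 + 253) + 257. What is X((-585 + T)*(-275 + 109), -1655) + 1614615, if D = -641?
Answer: -2112329033/9 ≈ -2.3470e+8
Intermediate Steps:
T = -371/9 (T = -((-139 + 253) + 257)/9 = -(114 + 257)/9 = -1/9*371 = -371/9 ≈ -41.222)
X(K, G) = (-1027 + K)*(-641 + G)
X((-585 + T)*(-275 + 109), -1655) + 1614615 = (658307 - 1027*(-1655) - 641*(-585 - 371/9)*(-275 + 109) - 1655*(-585 - 371/9)*(-275 + 109)) + 1614615 = (658307 + 1699685 - (-3612676)*(-166)/9 - (-9327580)*(-166)/9) + 1614615 = (658307 + 1699685 - 641*935576/9 - 1655*935576/9) + 1614615 = (658307 + 1699685 - 599704216/9 - 1548378280/9) + 1614615 = -2126860568/9 + 1614615 = -2112329033/9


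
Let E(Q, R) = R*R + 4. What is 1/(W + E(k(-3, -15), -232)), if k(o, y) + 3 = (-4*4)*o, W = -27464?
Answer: 1/26364 ≈ 3.7930e-5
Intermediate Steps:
k(o, y) = -3 - 16*o (k(o, y) = -3 + (-4*4)*o = -3 - 16*o)
E(Q, R) = 4 + R² (E(Q, R) = R² + 4 = 4 + R²)
1/(W + E(k(-3, -15), -232)) = 1/(-27464 + (4 + (-232)²)) = 1/(-27464 + (4 + 53824)) = 1/(-27464 + 53828) = 1/26364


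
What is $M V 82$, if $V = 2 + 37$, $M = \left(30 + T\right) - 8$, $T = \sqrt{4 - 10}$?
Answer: $70356 + 3198 i \sqrt{6} \approx 70356.0 + 7833.5 i$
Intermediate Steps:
$T = i \sqrt{6}$ ($T = \sqrt{-6} = i \sqrt{6} \approx 2.4495 i$)
$M = 22 + i \sqrt{6}$ ($M = \left(30 + i \sqrt{6}\right) - 8 = 22 + i \sqrt{6} \approx 22.0 + 2.4495 i$)
$V = 39$
$M V 82 = \left(22 + i \sqrt{6}\right) 39 \cdot 82 = \left(858 + 39 i \sqrt{6}\right) 82 = 70356 + 3198 i \sqrt{6}$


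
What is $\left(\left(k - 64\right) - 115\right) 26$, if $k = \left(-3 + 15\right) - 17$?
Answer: $-4784$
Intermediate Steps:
$k = -5$ ($k = 12 - 17 = -5$)
$\left(\left(k - 64\right) - 115\right) 26 = \left(\left(-5 - 64\right) - 115\right) 26 = \left(-69 - 115\right) 26 = \left(-184\right) 26 = -4784$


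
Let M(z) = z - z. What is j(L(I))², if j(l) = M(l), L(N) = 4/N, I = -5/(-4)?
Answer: 0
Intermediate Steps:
M(z) = 0
I = 5/4 (I = -5*(-¼) = 5/4 ≈ 1.2500)
j(l) = 0
j(L(I))² = 0² = 0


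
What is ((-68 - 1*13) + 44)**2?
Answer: 1369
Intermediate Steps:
((-68 - 1*13) + 44)**2 = ((-68 - 13) + 44)**2 = (-81 + 44)**2 = (-37)**2 = 1369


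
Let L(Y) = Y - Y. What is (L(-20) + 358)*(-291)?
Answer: -104178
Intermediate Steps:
L(Y) = 0
(L(-20) + 358)*(-291) = (0 + 358)*(-291) = 358*(-291) = -104178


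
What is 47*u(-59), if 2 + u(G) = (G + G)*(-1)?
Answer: 5452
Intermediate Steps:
u(G) = -2 - 2*G (u(G) = -2 + (G + G)*(-1) = -2 + (2*G)*(-1) = -2 - 2*G)
47*u(-59) = 47*(-2 - 2*(-59)) = 47*(-2 + 118) = 47*116 = 5452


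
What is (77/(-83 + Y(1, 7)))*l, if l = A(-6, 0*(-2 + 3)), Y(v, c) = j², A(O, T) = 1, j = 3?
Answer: -77/74 ≈ -1.0405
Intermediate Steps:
Y(v, c) = 9 (Y(v, c) = 3² = 9)
l = 1
(77/(-83 + Y(1, 7)))*l = (77/(-83 + 9))*1 = (77/(-74))*1 = -1/74*77*1 = -77/74*1 = -77/74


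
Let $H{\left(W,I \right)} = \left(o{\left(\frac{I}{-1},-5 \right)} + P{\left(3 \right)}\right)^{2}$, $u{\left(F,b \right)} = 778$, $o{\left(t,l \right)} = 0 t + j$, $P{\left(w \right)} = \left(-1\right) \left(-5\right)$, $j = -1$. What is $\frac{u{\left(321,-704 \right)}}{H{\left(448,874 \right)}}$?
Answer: $\frac{389}{8} \approx 48.625$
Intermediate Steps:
$P{\left(w \right)} = 5$
$o{\left(t,l \right)} = -1$ ($o{\left(t,l \right)} = 0 t - 1 = 0 - 1 = -1$)
$H{\left(W,I \right)} = 16$ ($H{\left(W,I \right)} = \left(-1 + 5\right)^{2} = 4^{2} = 16$)
$\frac{u{\left(321,-704 \right)}}{H{\left(448,874 \right)}} = \frac{778}{16} = 778 \cdot \frac{1}{16} = \frac{389}{8}$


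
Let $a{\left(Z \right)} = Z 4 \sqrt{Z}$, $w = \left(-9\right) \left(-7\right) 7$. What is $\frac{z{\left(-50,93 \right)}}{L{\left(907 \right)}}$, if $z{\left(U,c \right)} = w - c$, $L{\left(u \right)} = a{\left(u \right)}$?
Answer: $\frac{87 \sqrt{907}}{822649} \approx 0.003185$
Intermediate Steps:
$w = 441$ ($w = 63 \cdot 7 = 441$)
$a{\left(Z \right)} = 4 Z^{\frac{3}{2}}$ ($a{\left(Z \right)} = 4 Z \sqrt{Z} = 4 Z^{\frac{3}{2}}$)
$L{\left(u \right)} = 4 u^{\frac{3}{2}}$
$z{\left(U,c \right)} = 441 - c$
$\frac{z{\left(-50,93 \right)}}{L{\left(907 \right)}} = \frac{441 - 93}{4 \cdot 907^{\frac{3}{2}}} = \frac{441 - 93}{4 \cdot 907 \sqrt{907}} = \frac{348}{3628 \sqrt{907}} = 348 \frac{\sqrt{907}}{3290596} = \frac{87 \sqrt{907}}{822649}$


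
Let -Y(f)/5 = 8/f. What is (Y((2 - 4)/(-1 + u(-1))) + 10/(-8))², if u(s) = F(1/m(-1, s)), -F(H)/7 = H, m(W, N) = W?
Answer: 225625/16 ≈ 14102.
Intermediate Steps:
F(H) = -7*H
u(s) = 7 (u(s) = -7/(-1) = -7*(-1) = 7)
Y(f) = -40/f
(Y((2 - 4)/(-1 + u(-1))) + 10/(-8))² = (-40*(-1 + 7)/(2 - 4) + 10/(-8))² = (-40/((-2/6)) + 10*(-⅛))² = (-40/((-2*⅙)) - 5/4)² = (-40/(-⅓) - 5/4)² = (-40*(-3) - 5/4)² = (120 - 5/4)² = (475/4)² = 225625/16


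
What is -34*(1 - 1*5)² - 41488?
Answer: -42032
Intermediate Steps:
-34*(1 - 1*5)² - 41488 = -34*(1 - 5)² - 41488 = -34*(-4)² - 41488 = -34*16 - 41488 = -544 - 41488 = -42032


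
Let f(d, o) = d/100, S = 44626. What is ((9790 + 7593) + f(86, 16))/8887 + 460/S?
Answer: 19496503909/9914781550 ≈ 1.9664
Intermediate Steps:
f(d, o) = d/100 (f(d, o) = d*(1/100) = d/100)
((9790 + 7593) + f(86, 16))/8887 + 460/S = ((9790 + 7593) + (1/100)*86)/8887 + 460/44626 = (17383 + 43/50)*(1/8887) + 460*(1/44626) = (869193/50)*(1/8887) + 230/22313 = 869193/444350 + 230/22313 = 19496503909/9914781550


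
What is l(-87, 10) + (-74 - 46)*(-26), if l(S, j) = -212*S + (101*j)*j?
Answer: 31664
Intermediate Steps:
l(S, j) = -212*S + 101*j**2
l(-87, 10) + (-74 - 46)*(-26) = (-212*(-87) + 101*10**2) + (-74 - 46)*(-26) = (18444 + 101*100) - 120*(-26) = (18444 + 10100) + 3120 = 28544 + 3120 = 31664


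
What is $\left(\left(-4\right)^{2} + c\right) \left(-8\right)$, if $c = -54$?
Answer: $304$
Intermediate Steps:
$\left(\left(-4\right)^{2} + c\right) \left(-8\right) = \left(\left(-4\right)^{2} - 54\right) \left(-8\right) = \left(16 - 54\right) \left(-8\right) = \left(-38\right) \left(-8\right) = 304$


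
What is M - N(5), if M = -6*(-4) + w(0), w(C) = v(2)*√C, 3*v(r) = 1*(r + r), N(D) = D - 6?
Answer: 25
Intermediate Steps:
N(D) = -6 + D
v(r) = 2*r/3 (v(r) = (1*(r + r))/3 = (1*(2*r))/3 = (2*r)/3 = 2*r/3)
w(C) = 4*√C/3 (w(C) = ((⅔)*2)*√C = 4*√C/3)
M = 24 (M = -6*(-4) + 4*√0/3 = 24 + (4/3)*0 = 24 + 0 = 24)
M - N(5) = 24 - (-6 + 5) = 24 - 1*(-1) = 24 + 1 = 25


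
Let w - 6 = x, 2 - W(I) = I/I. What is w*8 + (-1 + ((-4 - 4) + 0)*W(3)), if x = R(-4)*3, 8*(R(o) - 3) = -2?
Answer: 105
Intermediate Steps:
R(o) = 11/4 (R(o) = 3 + (⅛)*(-2) = 3 - ¼ = 11/4)
W(I) = 1 (W(I) = 2 - I/I = 2 - 1*1 = 2 - 1 = 1)
x = 33/4 (x = (11/4)*3 = 33/4 ≈ 8.2500)
w = 57/4 (w = 6 + 33/4 = 57/4 ≈ 14.250)
w*8 + (-1 + ((-4 - 4) + 0)*W(3)) = (57/4)*8 + (-1 + ((-4 - 4) + 0)*1) = 114 + (-1 + (-8 + 0)*1) = 114 + (-1 - 8*1) = 114 + (-1 - 8) = 114 - 9 = 105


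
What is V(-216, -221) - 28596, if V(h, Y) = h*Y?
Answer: 19140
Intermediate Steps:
V(h, Y) = Y*h
V(-216, -221) - 28596 = -221*(-216) - 28596 = 47736 - 28596 = 19140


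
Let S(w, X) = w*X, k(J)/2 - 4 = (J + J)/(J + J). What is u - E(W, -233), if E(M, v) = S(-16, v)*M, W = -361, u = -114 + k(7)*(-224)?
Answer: 1343454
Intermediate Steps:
k(J) = 10 (k(J) = 8 + 2*((J + J)/(J + J)) = 8 + 2*((2*J)/((2*J))) = 8 + 2*((2*J)*(1/(2*J))) = 8 + 2*1 = 8 + 2 = 10)
u = -2354 (u = -114 + 10*(-224) = -114 - 2240 = -2354)
S(w, X) = X*w
E(M, v) = -16*M*v (E(M, v) = (v*(-16))*M = (-16*v)*M = -16*M*v)
u - E(W, -233) = -2354 - (-16)*(-361)*(-233) = -2354 - 1*(-1345808) = -2354 + 1345808 = 1343454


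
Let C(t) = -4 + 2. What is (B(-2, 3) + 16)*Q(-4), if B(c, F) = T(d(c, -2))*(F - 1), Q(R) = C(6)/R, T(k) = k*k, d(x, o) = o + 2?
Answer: 8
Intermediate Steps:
C(t) = -2
d(x, o) = 2 + o
T(k) = k**2
Q(R) = -2/R
B(c, F) = 0 (B(c, F) = (2 - 2)**2*(F - 1) = 0**2*(-1 + F) = 0*(-1 + F) = 0)
(B(-2, 3) + 16)*Q(-4) = (0 + 16)*(-2/(-4)) = 16*(-2*(-1/4)) = 16*(1/2) = 8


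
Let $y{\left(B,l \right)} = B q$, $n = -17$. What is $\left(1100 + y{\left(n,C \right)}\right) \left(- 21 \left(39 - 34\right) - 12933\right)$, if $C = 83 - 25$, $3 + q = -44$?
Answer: $-24759162$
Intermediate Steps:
$q = -47$ ($q = -3 - 44 = -47$)
$C = 58$ ($C = 83 - 25 = 58$)
$y{\left(B,l \right)} = - 47 B$ ($y{\left(B,l \right)} = B \left(-47\right) = - 47 B$)
$\left(1100 + y{\left(n,C \right)}\right) \left(- 21 \left(39 - 34\right) - 12933\right) = \left(1100 - -799\right) \left(- 21 \left(39 - 34\right) - 12933\right) = \left(1100 + 799\right) \left(\left(-21\right) 5 - 12933\right) = 1899 \left(-105 - 12933\right) = 1899 \left(-13038\right) = -24759162$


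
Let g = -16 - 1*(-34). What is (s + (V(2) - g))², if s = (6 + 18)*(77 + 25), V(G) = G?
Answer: 5914624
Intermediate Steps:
s = 2448 (s = 24*102 = 2448)
g = 18 (g = -16 + 34 = 18)
(s + (V(2) - g))² = (2448 + (2 - 1*18))² = (2448 + (2 - 18))² = (2448 - 16)² = 2432² = 5914624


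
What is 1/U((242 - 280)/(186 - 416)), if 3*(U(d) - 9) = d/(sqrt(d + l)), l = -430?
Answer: 460449765/4144048246 + 57*I*sqrt(5684565)/4144048246 ≈ 0.11111 + 3.2794e-5*I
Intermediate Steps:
U(d) = 9 + d/(3*sqrt(-430 + d)) (U(d) = 9 + (d/(sqrt(d - 430)))/3 = 9 + (d/(sqrt(-430 + d)))/3 = 9 + (d/sqrt(-430 + d))/3 = 9 + d/(3*sqrt(-430 + d)))
1/U((242 - 280)/(186 - 416)) = 1/(9 + ((242 - 280)/(186 - 416))/(3*sqrt(-430 + (242 - 280)/(186 - 416)))) = 1/(9 + (-38/(-230))/(3*sqrt(-430 - 38/(-230)))) = 1/(9 + (-38*(-1/230))/(3*sqrt(-430 - 38*(-1/230)))) = 1/(9 + (1/3)*(19/115)/sqrt(-430 + 19/115)) = 1/(9 + (1/3)*(19/115)/sqrt(-49431/115)) = 1/(9 + (1/3)*(19/115)*(-I*sqrt(5684565)/49431)) = 1/(9 - 19*I*sqrt(5684565)/17053695)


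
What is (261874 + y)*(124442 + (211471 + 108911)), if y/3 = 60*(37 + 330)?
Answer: 145872913616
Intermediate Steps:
y = 66060 (y = 3*(60*(37 + 330)) = 3*(60*367) = 3*22020 = 66060)
(261874 + y)*(124442 + (211471 + 108911)) = (261874 + 66060)*(124442 + (211471 + 108911)) = 327934*(124442 + 320382) = 327934*444824 = 145872913616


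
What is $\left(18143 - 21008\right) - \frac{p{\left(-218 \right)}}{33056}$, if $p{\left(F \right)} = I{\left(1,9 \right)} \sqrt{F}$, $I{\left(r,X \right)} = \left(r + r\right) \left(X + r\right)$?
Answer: $-2865 - \frac{5 i \sqrt{218}}{8264} \approx -2865.0 - 0.0089332 i$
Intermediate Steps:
$I{\left(r,X \right)} = 2 r \left(X + r\right)$
$p{\left(F \right)} = 20 \sqrt{F}$ ($p{\left(F \right)} = 2 \cdot 1 \left(9 + 1\right) \sqrt{F} = 2 \cdot 1 \cdot 10 \sqrt{F} = 20 \sqrt{F}$)
$\left(18143 - 21008\right) - \frac{p{\left(-218 \right)}}{33056} = \left(18143 - 21008\right) - \frac{20 \sqrt{-218}}{33056} = \left(18143 - 21008\right) - 20 i \sqrt{218} \cdot \frac{1}{33056} = -2865 - 20 i \sqrt{218} \cdot \frac{1}{33056} = -2865 - \frac{5 i \sqrt{218}}{8264}$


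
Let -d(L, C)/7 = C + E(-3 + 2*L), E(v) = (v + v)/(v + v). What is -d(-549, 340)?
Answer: 2387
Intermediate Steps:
E(v) = 1 (E(v) = (2*v)/((2*v)) = (2*v)*(1/(2*v)) = 1)
d(L, C) = -7 - 7*C (d(L, C) = -7*(C + 1) = -7*(1 + C) = -7 - 7*C)
-d(-549, 340) = -(-7 - 7*340) = -(-7 - 2380) = -1*(-2387) = 2387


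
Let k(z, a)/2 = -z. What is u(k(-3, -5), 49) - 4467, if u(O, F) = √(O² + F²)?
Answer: -4467 + √2437 ≈ -4417.6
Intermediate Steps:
k(z, a) = -2*z (k(z, a) = 2*(-z) = -2*z)
u(O, F) = √(F² + O²)
u(k(-3, -5), 49) - 4467 = √(49² + (-2*(-3))²) - 4467 = √(2401 + 6²) - 4467 = √(2401 + 36) - 4467 = √2437 - 4467 = -4467 + √2437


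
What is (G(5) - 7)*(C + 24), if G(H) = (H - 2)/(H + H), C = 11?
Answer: -469/2 ≈ -234.50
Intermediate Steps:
G(H) = (-2 + H)/(2*H) (G(H) = (-2 + H)/((2*H)) = (-2 + H)*(1/(2*H)) = (-2 + H)/(2*H))
(G(5) - 7)*(C + 24) = ((½)*(-2 + 5)/5 - 7)*(11 + 24) = ((½)*(⅕)*3 - 7)*35 = (3/10 - 7)*35 = -67/10*35 = -469/2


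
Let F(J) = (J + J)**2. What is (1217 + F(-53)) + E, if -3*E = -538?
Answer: 37897/3 ≈ 12632.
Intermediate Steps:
E = 538/3 (E = -1/3*(-538) = 538/3 ≈ 179.33)
F(J) = 4*J**2 (F(J) = (2*J)**2 = 4*J**2)
(1217 + F(-53)) + E = (1217 + 4*(-53)**2) + 538/3 = (1217 + 4*2809) + 538/3 = (1217 + 11236) + 538/3 = 12453 + 538/3 = 37897/3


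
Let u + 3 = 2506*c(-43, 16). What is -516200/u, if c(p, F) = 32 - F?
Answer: -516200/40093 ≈ -12.875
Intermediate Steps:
u = 40093 (u = -3 + 2506*(32 - 1*16) = -3 + 2506*(32 - 16) = -3 + 2506*16 = -3 + 40096 = 40093)
-516200/u = -516200/40093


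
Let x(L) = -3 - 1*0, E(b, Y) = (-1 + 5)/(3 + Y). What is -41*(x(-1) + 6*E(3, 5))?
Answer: 0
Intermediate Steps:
E(b, Y) = 4/(3 + Y)
x(L) = -3 (x(L) = -3 + 0 = -3)
-41*(x(-1) + 6*E(3, 5)) = -41*(-3 + 6*(4/(3 + 5))) = -41*(-3 + 6*(4/8)) = -41*(-3 + 6*(4*(⅛))) = -41*(-3 + 6*(½)) = -41*(-3 + 3) = -41*0 = 0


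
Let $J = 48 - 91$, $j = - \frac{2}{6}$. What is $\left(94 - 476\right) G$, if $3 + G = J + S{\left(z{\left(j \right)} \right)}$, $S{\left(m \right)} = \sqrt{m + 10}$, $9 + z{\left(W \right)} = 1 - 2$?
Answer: $17572$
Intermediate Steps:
$j = - \frac{1}{3}$ ($j = \left(-2\right) \frac{1}{6} = - \frac{1}{3} \approx -0.33333$)
$z{\left(W \right)} = -10$ ($z{\left(W \right)} = -9 + \left(1 - 2\right) = -9 - 1 = -10$)
$S{\left(m \right)} = \sqrt{10 + m}$
$J = -43$ ($J = 48 - 91 = -43$)
$G = -46$ ($G = -3 - \left(43 - \sqrt{10 - 10}\right) = -3 - \left(43 - \sqrt{0}\right) = -3 + \left(-43 + 0\right) = -3 - 43 = -46$)
$\left(94 - 476\right) G = \left(94 - 476\right) \left(-46\right) = \left(-382\right) \left(-46\right) = 17572$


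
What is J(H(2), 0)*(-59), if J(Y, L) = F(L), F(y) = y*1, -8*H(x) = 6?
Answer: 0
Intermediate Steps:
H(x) = -3/4 (H(x) = -1/8*6 = -3/4)
F(y) = y
J(Y, L) = L
J(H(2), 0)*(-59) = 0*(-59) = 0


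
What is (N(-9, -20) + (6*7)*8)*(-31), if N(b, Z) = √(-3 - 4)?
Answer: -10416 - 31*I*√7 ≈ -10416.0 - 82.018*I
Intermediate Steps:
N(b, Z) = I*√7 (N(b, Z) = √(-7) = I*√7)
(N(-9, -20) + (6*7)*8)*(-31) = (I*√7 + (6*7)*8)*(-31) = (I*√7 + 42*8)*(-31) = (I*√7 + 336)*(-31) = (336 + I*√7)*(-31) = -10416 - 31*I*√7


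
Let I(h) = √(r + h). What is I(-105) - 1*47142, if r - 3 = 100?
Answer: -47142 + I*√2 ≈ -47142.0 + 1.4142*I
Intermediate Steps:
r = 103 (r = 3 + 100 = 103)
I(h) = √(103 + h)
I(-105) - 1*47142 = √(103 - 105) - 1*47142 = √(-2) - 47142 = I*√2 - 47142 = -47142 + I*√2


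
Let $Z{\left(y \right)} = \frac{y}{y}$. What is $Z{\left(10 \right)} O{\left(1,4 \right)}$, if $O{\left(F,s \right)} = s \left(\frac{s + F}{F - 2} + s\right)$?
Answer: $-4$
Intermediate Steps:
$O{\left(F,s \right)} = s \left(s + \frac{F + s}{-2 + F}\right)$ ($O{\left(F,s \right)} = s \left(\frac{F + s}{-2 + F} + s\right) = s \left(s + \frac{F + s}{-2 + F}\right)$)
$Z{\left(y \right)} = 1$
$Z{\left(10 \right)} O{\left(1,4 \right)} = 1 \frac{4 \left(1 - 4 + 1 \cdot 4\right)}{-2 + 1} = 1 \frac{4 \left(1 - 4 + 4\right)}{-1} = 1 \cdot 4 \left(-1\right) 1 = 1 \left(-4\right) = -4$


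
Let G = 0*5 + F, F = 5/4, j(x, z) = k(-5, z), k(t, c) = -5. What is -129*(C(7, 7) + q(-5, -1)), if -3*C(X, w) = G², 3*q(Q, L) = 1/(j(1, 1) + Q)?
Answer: 5719/80 ≈ 71.488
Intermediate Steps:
j(x, z) = -5
F = 5/4 (F = 5*(¼) = 5/4 ≈ 1.2500)
G = 5/4 (G = 0*5 + 5/4 = 0 + 5/4 = 5/4 ≈ 1.2500)
q(Q, L) = 1/(3*(-5 + Q))
C(X, w) = -25/48 (C(X, w) = -(5/4)²/3 = -⅓*25/16 = -25/48)
-129*(C(7, 7) + q(-5, -1)) = -129*(-25/48 + 1/(3*(-5 - 5))) = -129*(-25/48 + (⅓)/(-10)) = -129*(-25/48 + (⅓)*(-⅒)) = -129*(-25/48 - 1/30) = -129*(-133/240) = 5719/80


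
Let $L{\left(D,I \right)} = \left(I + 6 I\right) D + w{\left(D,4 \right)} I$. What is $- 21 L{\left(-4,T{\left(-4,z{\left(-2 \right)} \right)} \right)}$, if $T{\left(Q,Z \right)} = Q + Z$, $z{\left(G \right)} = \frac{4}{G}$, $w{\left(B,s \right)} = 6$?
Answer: $-2772$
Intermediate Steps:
$L{\left(D,I \right)} = 6 I + 7 D I$ ($L{\left(D,I \right)} = \left(I + 6 I\right) D + 6 I = 7 I D + 6 I = 7 D I + 6 I = 6 I + 7 D I$)
$- 21 L{\left(-4,T{\left(-4,z{\left(-2 \right)} \right)} \right)} = - 21 \left(-4 + \frac{4}{-2}\right) \left(6 + 7 \left(-4\right)\right) = - 21 \left(-4 + 4 \left(- \frac{1}{2}\right)\right) \left(6 - 28\right) = - 21 \left(-4 - 2\right) \left(-22\right) = - 21 \left(\left(-6\right) \left(-22\right)\right) = \left(-21\right) 132 = -2772$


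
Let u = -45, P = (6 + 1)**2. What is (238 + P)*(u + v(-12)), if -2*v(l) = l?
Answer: -11193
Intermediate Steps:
P = 49 (P = 7**2 = 49)
v(l) = -l/2
(238 + P)*(u + v(-12)) = (238 + 49)*(-45 - 1/2*(-12)) = 287*(-45 + 6) = 287*(-39) = -11193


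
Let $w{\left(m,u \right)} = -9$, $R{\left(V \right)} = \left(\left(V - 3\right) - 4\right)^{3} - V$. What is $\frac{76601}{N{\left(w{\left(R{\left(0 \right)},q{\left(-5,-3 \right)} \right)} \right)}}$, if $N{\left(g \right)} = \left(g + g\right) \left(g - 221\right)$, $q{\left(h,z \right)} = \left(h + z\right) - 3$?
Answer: $\frac{76601}{4140} \approx 18.503$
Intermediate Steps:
$R{\left(V \right)} = \left(-7 + V\right)^{3} - V$ ($R{\left(V \right)} = \left(\left(-3 + V\right) - 4\right)^{3} - V = \left(-7 + V\right)^{3} - V$)
$q{\left(h,z \right)} = -3 + h + z$
$N{\left(g \right)} = 2 g \left(-221 + g\right)$
$\frac{76601}{N{\left(w{\left(R{\left(0 \right)},q{\left(-5,-3 \right)} \right)} \right)}} = \frac{76601}{2 \left(-9\right) \left(-221 - 9\right)} = \frac{76601}{2 \left(-9\right) \left(-230\right)} = \frac{76601}{4140}$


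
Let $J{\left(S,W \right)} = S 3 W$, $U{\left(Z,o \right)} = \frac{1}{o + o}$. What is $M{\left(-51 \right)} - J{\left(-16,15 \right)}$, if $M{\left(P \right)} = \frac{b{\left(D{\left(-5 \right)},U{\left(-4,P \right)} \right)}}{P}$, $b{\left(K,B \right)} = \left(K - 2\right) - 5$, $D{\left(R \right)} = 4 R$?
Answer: $\frac{12249}{17} \approx 720.53$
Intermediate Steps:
$U{\left(Z,o \right)} = \frac{1}{2 o}$
$J{\left(S,W \right)} = 3 S W$
$b{\left(K,B \right)} = -7 + K$ ($b{\left(K,B \right)} = \left(-2 + K\right) - 5 = -7 + K$)
$M{\left(P \right)} = - \frac{27}{P}$ ($M{\left(P \right)} = \frac{-7 + 4 \left(-5\right)}{P} = \frac{-7 - 20}{P} = - \frac{27}{P}$)
$M{\left(-51 \right)} - J{\left(-16,15 \right)} = - \frac{27}{-51} - 3 \left(-16\right) 15 = \left(-27\right) \left(- \frac{1}{51}\right) - -720 = \frac{9}{17} + 720 = \frac{12249}{17}$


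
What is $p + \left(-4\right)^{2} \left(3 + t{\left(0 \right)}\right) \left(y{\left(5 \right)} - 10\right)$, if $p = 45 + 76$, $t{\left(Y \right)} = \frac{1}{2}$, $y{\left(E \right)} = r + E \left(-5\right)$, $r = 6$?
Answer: $-1503$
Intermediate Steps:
$y{\left(E \right)} = 6 - 5 E$ ($y{\left(E \right)} = 6 + E \left(-5\right) = 6 - 5 E$)
$t{\left(Y \right)} = \frac{1}{2}$
$p = 121$
$p + \left(-4\right)^{2} \left(3 + t{\left(0 \right)}\right) \left(y{\left(5 \right)} - 10\right) = 121 + \left(-4\right)^{2} \left(3 + \frac{1}{2}\right) \left(\left(6 - 25\right) - 10\right) = 121 + 16 \frac{7 \left(\left(6 - 25\right) - 10\right)}{2} = 121 + 16 \frac{7 \left(-19 - 10\right)}{2} = 121 + 16 \cdot \frac{7}{2} \left(-29\right) = 121 + 16 \left(- \frac{203}{2}\right) = 121 - 1624 = -1503$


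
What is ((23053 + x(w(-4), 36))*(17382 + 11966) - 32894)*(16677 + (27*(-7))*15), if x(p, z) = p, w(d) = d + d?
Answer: 9361230624972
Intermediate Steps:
w(d) = 2*d
((23053 + x(w(-4), 36))*(17382 + 11966) - 32894)*(16677 + (27*(-7))*15) = ((23053 + 2*(-4))*(17382 + 11966) - 32894)*(16677 + (27*(-7))*15) = ((23053 - 8)*29348 - 32894)*(16677 - 189*15) = (23045*29348 - 32894)*(16677 - 2835) = (676324660 - 32894)*13842 = 676291766*13842 = 9361230624972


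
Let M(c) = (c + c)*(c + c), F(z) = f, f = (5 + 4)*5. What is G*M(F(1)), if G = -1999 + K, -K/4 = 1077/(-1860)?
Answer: -501367320/31 ≈ -1.6173e+7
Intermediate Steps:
f = 45 (f = 9*5 = 45)
F(z) = 45
K = 359/155 (K = -4308/(-1860) = -4308*(-1)/1860 = -4*(-359/620) = 359/155 ≈ 2.3161)
M(c) = 4*c² (M(c) = (2*c)*(2*c) = 4*c²)
G = -309486/155 (G = -1999 + 359/155 = -309486/155 ≈ -1996.7)
G*M(F(1)) = -1237944*45²/155 = -1237944*2025/155 = -309486/155*8100 = -501367320/31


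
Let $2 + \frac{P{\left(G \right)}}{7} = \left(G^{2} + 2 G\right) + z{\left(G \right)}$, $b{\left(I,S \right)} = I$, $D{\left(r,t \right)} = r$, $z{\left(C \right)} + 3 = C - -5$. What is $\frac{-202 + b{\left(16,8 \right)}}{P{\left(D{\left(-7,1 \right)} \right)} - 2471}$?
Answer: $\frac{186}{2275} \approx 0.081758$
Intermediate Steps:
$z{\left(C \right)} = 2 + C$ ($z{\left(C \right)} = -3 + \left(C - -5\right) = -3 + \left(C + 5\right) = -3 + \left(5 + C\right) = 2 + C$)
$P{\left(G \right)} = 7 G^{2} + 21 G$ ($P{\left(G \right)} = -14 + 7 \left(\left(G^{2} + 2 G\right) + \left(2 + G\right)\right) = -14 + 7 \left(2 + G^{2} + 3 G\right) = -14 + \left(14 + 7 G^{2} + 21 G\right) = 7 G^{2} + 21 G$)
$\frac{-202 + b{\left(16,8 \right)}}{P{\left(D{\left(-7,1 \right)} \right)} - 2471} = \frac{-202 + 16}{7 \left(-7\right) \left(3 - 7\right) - 2471} = - \frac{186}{7 \left(-7\right) \left(-4\right) - 2471} = - \frac{186}{196 - 2471} = - \frac{186}{-2275} = \left(-186\right) \left(- \frac{1}{2275}\right) = \frac{186}{2275}$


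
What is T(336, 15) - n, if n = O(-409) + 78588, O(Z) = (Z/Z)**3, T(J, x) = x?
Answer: -78574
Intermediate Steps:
O(Z) = 1 (O(Z) = 1**3 = 1)
n = 78589 (n = 1 + 78588 = 78589)
T(336, 15) - n = 15 - 1*78589 = 15 - 78589 = -78574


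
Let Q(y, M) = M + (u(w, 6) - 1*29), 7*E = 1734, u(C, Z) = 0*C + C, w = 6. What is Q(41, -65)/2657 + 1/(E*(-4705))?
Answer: -717963959/21677054790 ≈ -0.033121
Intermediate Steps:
u(C, Z) = C (u(C, Z) = 0 + C = C)
E = 1734/7 (E = (1/7)*1734 = 1734/7 ≈ 247.71)
Q(y, M) = -23 + M (Q(y, M) = M + (6 - 1*29) = M + (6 - 29) = M - 23 = -23 + M)
Q(41, -65)/2657 + 1/(E*(-4705)) = (-23 - 65)/2657 + 1/((1734/7)*(-4705)) = -88*1/2657 + (7/1734)*(-1/4705) = -88/2657 - 7/8158470 = -717963959/21677054790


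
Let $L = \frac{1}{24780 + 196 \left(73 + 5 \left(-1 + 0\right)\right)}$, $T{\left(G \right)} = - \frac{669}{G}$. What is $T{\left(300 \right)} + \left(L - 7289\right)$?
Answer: $- \frac{1736588699}{238175} \approx -7291.2$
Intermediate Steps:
$L = \frac{1}{38108}$ ($L = \frac{1}{24780 + 196 \left(73 + 5 \left(-1\right)\right)} = \frac{1}{24780 + 196 \left(73 - 5\right)} = \frac{1}{24780 + 196 \cdot 68} = \frac{1}{24780 + 13328} = \frac{1}{38108} \approx 2.6241 \cdot 10^{-5}$)
$T{\left(300 \right)} + \left(L - 7289\right) = - \frac{669}{300} + \left(\frac{1}{38108} - 7289\right) = \left(-669\right) \frac{1}{300} + \left(\frac{1}{38108} - 7289\right) = - \frac{223}{100} - \frac{277769211}{38108} = - \frac{1736588699}{238175}$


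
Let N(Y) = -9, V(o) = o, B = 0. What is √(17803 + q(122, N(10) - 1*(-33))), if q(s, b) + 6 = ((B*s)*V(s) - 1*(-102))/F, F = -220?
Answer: √215338090/110 ≈ 133.40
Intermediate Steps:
q(s, b) = -711/110 (q(s, b) = -6 + ((0*s)*s - 1*(-102))/(-220) = -6 + (0*s + 102)*(-1/220) = -6 + (0 + 102)*(-1/220) = -6 + 102*(-1/220) = -6 - 51/110 = -711/110)
√(17803 + q(122, N(10) - 1*(-33))) = √(17803 - 711/110) = √(1957619/110) = √215338090/110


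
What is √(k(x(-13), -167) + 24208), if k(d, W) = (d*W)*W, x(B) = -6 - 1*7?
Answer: I*√338349 ≈ 581.68*I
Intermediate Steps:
x(B) = -13 (x(B) = -6 - 7 = -13)
k(d, W) = d*W² (k(d, W) = (W*d)*W = d*W²)
√(k(x(-13), -167) + 24208) = √(-13*(-167)² + 24208) = √(-13*27889 + 24208) = √(-362557 + 24208) = √(-338349) = I*√338349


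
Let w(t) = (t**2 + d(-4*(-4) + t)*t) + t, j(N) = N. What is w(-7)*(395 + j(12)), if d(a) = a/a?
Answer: 14245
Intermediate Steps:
d(a) = 1
w(t) = t**2 + 2*t (w(t) = (t**2 + 1*t) + t = (t**2 + t) + t = (t + t**2) + t = t**2 + 2*t)
w(-7)*(395 + j(12)) = (-7*(2 - 7))*(395 + 12) = -7*(-5)*407 = 35*407 = 14245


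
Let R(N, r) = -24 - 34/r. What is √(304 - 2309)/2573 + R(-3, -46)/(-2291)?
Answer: 535/52693 + I*√2005/2573 ≈ 0.010153 + 0.017403*I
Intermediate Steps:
√(304 - 2309)/2573 + R(-3, -46)/(-2291) = √(304 - 2309)/2573 + (-24 - 34/(-46))/(-2291) = √(-2005)*(1/2573) + (-24 - 34*(-1/46))*(-1/2291) = (I*√2005)*(1/2573) + (-24 + 17/23)*(-1/2291) = I*√2005/2573 - 535/23*(-1/2291) = I*√2005/2573 + 535/52693 = 535/52693 + I*√2005/2573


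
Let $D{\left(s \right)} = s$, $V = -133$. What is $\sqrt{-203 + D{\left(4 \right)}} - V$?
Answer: $133 + i \sqrt{199} \approx 133.0 + 14.107 i$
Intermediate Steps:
$\sqrt{-203 + D{\left(4 \right)}} - V = \sqrt{-203 + 4} - -133 = \sqrt{-199} + 133 = i \sqrt{199} + 133 = 133 + i \sqrt{199}$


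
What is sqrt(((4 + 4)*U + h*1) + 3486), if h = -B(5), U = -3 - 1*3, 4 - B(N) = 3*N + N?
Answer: sqrt(3454) ≈ 58.771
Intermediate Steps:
B(N) = 4 - 4*N (B(N) = 4 - (3*N + N) = 4 - 4*N)
U = -6 (U = -3 - 3 = -6)
h = 16 (h = -(4 - 4*5) = -(4 - 20) = -1*(-16) = 16)
sqrt(((4 + 4)*U + h*1) + 3486) = sqrt(((4 + 4)*(-6) + 16*1) + 3486) = sqrt((8*(-6) + 16) + 3486) = sqrt((-48 + 16) + 3486) = sqrt(-32 + 3486) = sqrt(3454)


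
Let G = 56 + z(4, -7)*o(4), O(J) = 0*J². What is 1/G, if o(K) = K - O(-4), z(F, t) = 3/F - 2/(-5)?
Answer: 5/303 ≈ 0.016502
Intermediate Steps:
z(F, t) = ⅖ + 3/F (z(F, t) = 3/F - 2*(-⅕) = 3/F + ⅖ = ⅖ + 3/F)
O(J) = 0
o(K) = K (o(K) = K - 1*0 = K + 0 = K)
G = 303/5 (G = 56 + (⅖ + 3/4)*4 = 56 + (⅖ + 3*(¼))*4 = 56 + (⅖ + ¾)*4 = 56 + (23/20)*4 = 56 + 23/5 = 303/5 ≈ 60.600)
1/G = 1/(303/5) = 5/303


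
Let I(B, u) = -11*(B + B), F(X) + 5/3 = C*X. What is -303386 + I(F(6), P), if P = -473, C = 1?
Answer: -910444/3 ≈ -3.0348e+5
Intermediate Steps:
F(X) = -5/3 + X (F(X) = -5/3 + 1*X = -5/3 + X)
I(B, u) = -22*B
-303386 + I(F(6), P) = -303386 - 22*(-5/3 + 6) = -303386 - 22*13/3 = -303386 - 286/3 = -910444/3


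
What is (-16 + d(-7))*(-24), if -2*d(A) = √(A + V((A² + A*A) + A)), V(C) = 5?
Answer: 384 + 12*I*√2 ≈ 384.0 + 16.971*I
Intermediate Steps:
d(A) = -√(5 + A)/2 (d(A) = -√(A + 5)/2 = -√(5 + A)/2)
(-16 + d(-7))*(-24) = (-16 - √(5 - 7)/2)*(-24) = (-16 - I*√2/2)*(-24) = 384 + 12*I*√2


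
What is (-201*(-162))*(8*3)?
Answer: 781488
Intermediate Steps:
(-201*(-162))*(8*3) = 32562*24 = 781488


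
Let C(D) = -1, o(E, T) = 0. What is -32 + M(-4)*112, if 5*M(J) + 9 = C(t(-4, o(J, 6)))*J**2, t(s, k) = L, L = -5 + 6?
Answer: -592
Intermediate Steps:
L = 1
t(s, k) = 1
M(J) = -9/5 - J**2/5 (M(J) = -9/5 + (-J**2)/5 = -9/5 - J**2/5)
-32 + M(-4)*112 = -32 + (-9/5 - 1/5*(-4)**2)*112 = -32 + (-9/5 - 1/5*16)*112 = -32 + (-9/5 - 16/5)*112 = -32 - 5*112 = -32 - 560 = -592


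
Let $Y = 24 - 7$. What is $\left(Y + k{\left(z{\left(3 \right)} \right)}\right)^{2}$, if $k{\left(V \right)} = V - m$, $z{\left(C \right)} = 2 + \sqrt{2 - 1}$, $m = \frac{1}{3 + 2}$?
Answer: $\frac{9801}{25} \approx 392.04$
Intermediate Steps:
$Y = 17$ ($Y = 24 - 7 = 17$)
$m = \frac{1}{5} \approx 0.2$
$z{\left(C \right)} = 3$ ($z{\left(C \right)} = 2 + \sqrt{1} = 2 + 1 = 3$)
$k{\left(V \right)} = - \frac{1}{5} + V$ ($k{\left(V \right)} = V - \frac{1}{5} = - \frac{1}{5} + V$)
$\left(Y + k{\left(z{\left(3 \right)} \right)}\right)^{2} = \left(17 + \left(- \frac{1}{5} + 3\right)\right)^{2} = \left(17 + \frac{14}{5}\right)^{2} = \left(\frac{99}{5}\right)^{2} = \frac{9801}{25}$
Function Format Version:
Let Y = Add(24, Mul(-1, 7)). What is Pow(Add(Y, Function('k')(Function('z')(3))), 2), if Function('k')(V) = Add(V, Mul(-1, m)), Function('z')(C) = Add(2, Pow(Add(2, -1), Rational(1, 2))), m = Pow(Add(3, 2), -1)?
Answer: Rational(9801, 25) ≈ 392.04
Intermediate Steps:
Y = 17 (Y = Add(24, -7) = 17)
m = Rational(1, 5) (m = Pow(5, -1) = Rational(1, 5) ≈ 0.20000)
Function('z')(C) = 3 (Function('z')(C) = Add(2, Pow(1, Rational(1, 2))) = Add(2, 1) = 3)
Function('k')(V) = Add(Rational(-1, 5), V) (Function('k')(V) = Add(V, Mul(-1, Rational(1, 5))) = Add(V, Rational(-1, 5)) = Add(Rational(-1, 5), V))
Pow(Add(Y, Function('k')(Function('z')(3))), 2) = Pow(Add(17, Add(Rational(-1, 5), 3)), 2) = Pow(Add(17, Rational(14, 5)), 2) = Pow(Rational(99, 5), 2) = Rational(9801, 25)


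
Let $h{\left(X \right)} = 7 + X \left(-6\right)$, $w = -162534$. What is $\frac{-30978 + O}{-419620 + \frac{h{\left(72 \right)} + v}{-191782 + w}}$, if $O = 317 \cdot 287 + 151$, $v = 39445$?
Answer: $- \frac{5328204008}{37169529735} \approx -0.14335$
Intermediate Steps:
$h{\left(X \right)} = 7 - 6 X$
$O = 91130$ ($O = 90979 + 151 = 91130$)
$\frac{-30978 + O}{-419620 + \frac{h{\left(72 \right)} + v}{-191782 + w}} = \frac{-30978 + 91130}{-419620 + \frac{\left(7 - 432\right) + 39445}{-191782 - 162534}} = \frac{60152}{-419620 + \frac{\left(7 - 432\right) + 39445}{-354316}} = \frac{60152}{-419620 + \left(-425 + 39445\right) \left(- \frac{1}{354316}\right)} = \frac{60152}{-419620 + 39020 \left(- \frac{1}{354316}\right)} = \frac{60152}{-419620 - \frac{9755}{88579}} = \frac{60152}{- \frac{37169529735}{88579}} = 60152 \left(- \frac{88579}{37169529735}\right) = - \frac{5328204008}{37169529735}$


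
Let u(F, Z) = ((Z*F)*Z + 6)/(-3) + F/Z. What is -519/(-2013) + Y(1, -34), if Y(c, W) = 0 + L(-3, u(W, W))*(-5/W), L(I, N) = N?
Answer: 131872501/68442 ≈ 1926.8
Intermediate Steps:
u(F, Z) = -2 + F/Z - F*Z**2/3 (u(F, Z) = ((F*Z)*Z + 6)*(-1/3) + F/Z = (F*Z**2 + 6)*(-1/3) + F/Z = (6 + F*Z**2)*(-1/3) + F/Z = (-2 - F*Z**2/3) + F/Z = -2 + F/Z - F*Z**2/3)
Y(c, W) = -5*(-1 - W**3/3)/W (Y(c, W) = 0 + (-2 + W/W - W*W**2/3)*(-5/W) = 0 + (-2 + 1 - W**3/3)*(-5/W) = 0 + (-1 - W**3/3)*(-5/W) = 0 - 5*(-1 - W**3/3)/W = -5*(-1 - W**3/3)/W)
-519/(-2013) + Y(1, -34) = -519/(-2013) + (5/3)*(3 + (-34)**3)/(-34) = -519*(-1/2013) + (5/3)*(-1/34)*(3 - 39304) = 173/671 + (5/3)*(-1/34)*(-39301) = 173/671 + 196505/102 = 131872501/68442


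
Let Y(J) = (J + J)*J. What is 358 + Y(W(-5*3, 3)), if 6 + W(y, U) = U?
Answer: 376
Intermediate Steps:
W(y, U) = -6 + U
Y(J) = 2*J**2 (Y(J) = (2*J)*J = 2*J**2)
358 + Y(W(-5*3, 3)) = 358 + 2*(-6 + 3)**2 = 358 + 2*(-3)**2 = 358 + 2*9 = 358 + 18 = 376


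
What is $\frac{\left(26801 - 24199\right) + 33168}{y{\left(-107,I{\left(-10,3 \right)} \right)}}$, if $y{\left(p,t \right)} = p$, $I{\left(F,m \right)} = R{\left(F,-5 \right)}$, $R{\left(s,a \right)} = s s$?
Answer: $- \frac{35770}{107} \approx -334.3$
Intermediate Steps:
$R{\left(s,a \right)} = s^{2}$
$I{\left(F,m \right)} = F^{2}$
$\frac{\left(26801 - 24199\right) + 33168}{y{\left(-107,I{\left(-10,3 \right)} \right)}} = \frac{\left(26801 - 24199\right) + 33168}{-107} = \left(2602 + 33168\right) \left(- \frac{1}{107}\right) = 35770 \left(- \frac{1}{107}\right) = - \frac{35770}{107}$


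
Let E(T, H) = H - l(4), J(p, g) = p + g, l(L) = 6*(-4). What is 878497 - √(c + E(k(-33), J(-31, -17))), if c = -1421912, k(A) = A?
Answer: 878497 - 4*I*√88871 ≈ 8.785e+5 - 1192.4*I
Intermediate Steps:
l(L) = -24
J(p, g) = g + p
E(T, H) = 24 + H (E(T, H) = H - 1*(-24) = H + 24 = 24 + H)
878497 - √(c + E(k(-33), J(-31, -17))) = 878497 - √(-1421912 + (24 + (-17 - 31))) = 878497 - √(-1421912 + (24 - 48)) = 878497 - √(-1421912 - 24) = 878497 - √(-1421936) = 878497 - 4*I*√88871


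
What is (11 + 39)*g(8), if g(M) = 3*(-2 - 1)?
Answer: -450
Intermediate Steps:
g(M) = -9 (g(M) = 3*(-3) = -9)
(11 + 39)*g(8) = (11 + 39)*(-9) = 50*(-9) = -450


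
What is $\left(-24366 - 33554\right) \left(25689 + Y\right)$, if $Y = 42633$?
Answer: $-3957210240$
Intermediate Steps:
$\left(-24366 - 33554\right) \left(25689 + Y\right) = \left(-24366 - 33554\right) \left(25689 + 42633\right) = \left(-57920\right) 68322 = -3957210240$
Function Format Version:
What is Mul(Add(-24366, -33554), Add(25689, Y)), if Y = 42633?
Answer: -3957210240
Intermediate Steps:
Mul(Add(-24366, -33554), Add(25689, Y)) = Mul(Add(-24366, -33554), Add(25689, 42633)) = Mul(-57920, 68322) = -3957210240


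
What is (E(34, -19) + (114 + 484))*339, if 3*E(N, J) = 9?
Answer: 203739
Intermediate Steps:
E(N, J) = 3 (E(N, J) = (⅓)*9 = 3)
(E(34, -19) + (114 + 484))*339 = (3 + (114 + 484))*339 = (3 + 598)*339 = 601*339 = 203739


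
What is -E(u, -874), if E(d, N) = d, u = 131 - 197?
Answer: 66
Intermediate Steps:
u = -66
-E(u, -874) = -1*(-66) = 66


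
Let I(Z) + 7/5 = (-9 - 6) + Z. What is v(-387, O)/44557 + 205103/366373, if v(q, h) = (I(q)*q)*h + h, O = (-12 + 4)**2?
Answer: 18348727589103/81622408805 ≈ 224.80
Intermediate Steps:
I(Z) = -82/5 + Z (I(Z) = -7/5 + ((-9 - 6) + Z) = -7/5 + (-15 + Z) = -82/5 + Z)
O = 64 (O = (-8)**2 = 64)
v(q, h) = h + h*q*(-82/5 + q) (v(q, h) = ((-82/5 + q)*q)*h + h = (q*(-82/5 + q))*h + h = h*q*(-82/5 + q) + h = h + h*q*(-82/5 + q))
v(-387, O)/44557 + 205103/366373 = ((1/5)*64*(5 - 387*(-82 + 5*(-387))))/44557 + 205103/366373 = ((1/5)*64*(5 - 387*(-82 - 1935)))*(1/44557) + 205103*(1/366373) = ((1/5)*64*(5 - 387*(-2017)))*(1/44557) + 205103/366373 = ((1/5)*64*(5 + 780579))*(1/44557) + 205103/366373 = ((1/5)*64*780584)*(1/44557) + 205103/366373 = (49957376/5)*(1/44557) + 205103/366373 = 49957376/222785 + 205103/366373 = 18348727589103/81622408805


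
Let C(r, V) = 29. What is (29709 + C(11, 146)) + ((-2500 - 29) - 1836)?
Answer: 25373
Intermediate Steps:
(29709 + C(11, 146)) + ((-2500 - 29) - 1836) = (29709 + 29) + ((-2500 - 29) - 1836) = 29738 + (-2529 - 1836) = 29738 - 4365 = 25373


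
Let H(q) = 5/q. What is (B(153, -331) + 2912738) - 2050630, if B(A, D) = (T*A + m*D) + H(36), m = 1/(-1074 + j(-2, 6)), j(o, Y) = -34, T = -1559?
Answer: 1554588524/2493 ≈ 6.2358e+5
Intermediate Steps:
m = -1/1108 (m = 1/(-1074 - 34) = 1/(-1108) = -1/1108 ≈ -0.00090253)
B(A, D) = 5/36 - 1559*A - D/1108 (B(A, D) = (-1559*A - D/1108) + 5/36 = 5/36 - 1559*A - D/1108)
(B(153, -331) + 2912738) - 2050630 = ((5/36 - 1559*153 - 1/1108*(-331)) + 2912738) - 2050630 = ((5/36 - 238527 + 331/1108) + 2912738) - 2050630 = (-594646720/2493 + 2912738) - 2050630 = 6666809114/2493 - 2050630 = 1554588524/2493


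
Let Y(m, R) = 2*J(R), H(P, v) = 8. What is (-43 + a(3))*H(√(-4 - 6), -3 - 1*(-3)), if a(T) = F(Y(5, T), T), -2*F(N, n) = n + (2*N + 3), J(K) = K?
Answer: -416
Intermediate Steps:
Y(m, R) = 2*R
F(N, n) = -3/2 - N - n/2 (F(N, n) = -(n + (2*N + 3))/2 = -(n + (3 + 2*N))/2 = -(3 + n + 2*N)/2 = -3/2 - N - n/2)
a(T) = -3/2 - 5*T/2 (a(T) = -3/2 - 2*T - T/2 = -3/2 - 5*T/2)
(-43 + a(3))*H(√(-4 - 6), -3 - 1*(-3)) = (-43 + (-3/2 - 5/2*3))*8 = (-43 + (-3/2 - 15/2))*8 = (-43 - 9)*8 = -52*8 = -416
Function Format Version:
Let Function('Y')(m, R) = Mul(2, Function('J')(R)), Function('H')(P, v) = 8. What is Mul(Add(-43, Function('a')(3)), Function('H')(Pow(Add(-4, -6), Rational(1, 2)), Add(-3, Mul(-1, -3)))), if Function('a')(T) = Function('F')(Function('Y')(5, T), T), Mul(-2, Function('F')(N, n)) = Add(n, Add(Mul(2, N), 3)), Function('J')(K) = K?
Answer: -416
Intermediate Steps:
Function('Y')(m, R) = Mul(2, R)
Function('F')(N, n) = Add(Rational(-3, 2), Mul(-1, N), Mul(Rational(-1, 2), n)) (Function('F')(N, n) = Mul(Rational(-1, 2), Add(n, Add(Mul(2, N), 3))) = Mul(Rational(-1, 2), Add(n, Add(3, Mul(2, N)))) = Mul(Rational(-1, 2), Add(3, n, Mul(2, N))) = Add(Rational(-3, 2), Mul(-1, N), Mul(Rational(-1, 2), n)))
Function('a')(T) = Add(Rational(-3, 2), Mul(Rational(-5, 2), T)) (Function('a')(T) = Add(Rational(-3, 2), Mul(-1, Mul(2, T)), Mul(Rational(-1, 2), T)) = Add(Rational(-3, 2), Mul(-2, T), Mul(Rational(-1, 2), T)) = Add(Rational(-3, 2), Mul(Rational(-5, 2), T)))
Mul(Add(-43, Function('a')(3)), Function('H')(Pow(Add(-4, -6), Rational(1, 2)), Add(-3, Mul(-1, -3)))) = Mul(Add(-43, Add(Rational(-3, 2), Mul(Rational(-5, 2), 3))), 8) = Mul(Add(-43, Add(Rational(-3, 2), Rational(-15, 2))), 8) = Mul(Add(-43, -9), 8) = Mul(-52, 8) = -416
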